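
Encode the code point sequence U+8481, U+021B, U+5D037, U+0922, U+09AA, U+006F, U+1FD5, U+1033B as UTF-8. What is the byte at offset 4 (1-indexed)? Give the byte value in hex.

0xC8

1-indexed offset 4 is 0-indexed offset 3.
U+8481 → 3-byte form E8 92 81 at offsets 0–2.
U+021B → 2-byte form C8 9B at offsets 3–4.
Offset 3 falls in char 2's range; it's byte 1 of C8 9B = 0xC8.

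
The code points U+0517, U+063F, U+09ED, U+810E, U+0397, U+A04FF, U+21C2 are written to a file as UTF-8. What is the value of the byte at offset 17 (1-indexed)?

1-indexed offset 17 is 0-indexed offset 16.
U+0517 → 2-byte form D4 97 at offsets 0–1.
U+063F → 2-byte form D8 BF at offsets 2–3.
U+09ED → 3-byte form E0 A7 AD at offsets 4–6.
U+810E → 3-byte form E8 84 8E at offsets 7–9.
U+0397 → 2-byte form CE 97 at offsets 10–11.
U+A04FF → 4-byte form F2 A0 93 BF at offsets 12–15.
U+21C2 → 3-byte form E2 87 82 at offsets 16–18.
Offset 16 falls in char 7's range; it's byte 1 of E2 87 82 = 0xE2.

0xE2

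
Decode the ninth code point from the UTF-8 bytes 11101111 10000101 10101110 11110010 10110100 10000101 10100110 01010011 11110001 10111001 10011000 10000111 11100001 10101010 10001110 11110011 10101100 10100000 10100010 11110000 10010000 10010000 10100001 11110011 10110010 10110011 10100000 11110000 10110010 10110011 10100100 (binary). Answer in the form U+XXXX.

Offset 0: leading byte 0xEF = 11101111 → 3-byte char #1 = EF 85 AE.
Offset 3: leading byte 0xF2 = 11110010 → 4-byte char #2 = F2 B4 85 A6.
Offset 7: leading byte 0x53 = 01010011 → 1-byte char #3 = 53.
Offset 8: leading byte 0xF1 = 11110001 → 4-byte char #4 = F1 B9 98 87.
Offset 12: leading byte 0xE1 = 11100001 → 3-byte char #5 = E1 AA 8E.
Offset 15: leading byte 0xF3 = 11110011 → 4-byte char #6 = F3 AC A0 A2.
Offset 19: leading byte 0xF0 = 11110000 → 4-byte char #7 = F0 90 90 A1.
Offset 23: leading byte 0xF3 = 11110011 → 4-byte char #8 = F3 B2 B3 A0.
Offset 27: leading byte 0xF0 = 11110000 → 4-byte char #9 = F0 B2 B3 A4.
Leading byte 0xF0 = 11110000 matches 11110xxx → 4-byte sequence.
Byte 1: 0xF0 = 11110000, payload 000 (3 bits).
Byte 2: 0xB2 = 10110010 (10xxxxxx ✓), payload 110010.
Byte 3: 0xB3 = 10110011 (10xxxxxx ✓), payload 110011.
Byte 4: 0xA4 = 10100100 (10xxxxxx ✓), payload 100100.
Concatenate: 000110010110011100100 = 0x32CE4 (21 bits → U+32CE4).

U+32CE4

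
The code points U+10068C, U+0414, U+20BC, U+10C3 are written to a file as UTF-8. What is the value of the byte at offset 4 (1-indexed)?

0x8C

1-indexed offset 4 is 0-indexed offset 3.
U+10068C → 4-byte form F4 80 9A 8C at offsets 0–3.
Offset 3 falls in char 1's range; it's byte 4 of F4 80 9A 8C = 0x8C.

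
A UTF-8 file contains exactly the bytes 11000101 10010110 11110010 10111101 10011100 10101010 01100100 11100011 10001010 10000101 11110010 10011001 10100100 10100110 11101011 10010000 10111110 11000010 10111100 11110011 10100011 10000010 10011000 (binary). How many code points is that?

Byte at offset 0: 0xC5 = 11000101 → 2-byte char (#1). Advance 2.
Byte at offset 2: 0xF2 = 11110010 → 4-byte char (#2). Advance 4.
Byte at offset 6: 0x64 = 01100100 → 1-byte char (#3). Advance 1.
Byte at offset 7: 0xE3 = 11100011 → 3-byte char (#4). Advance 3.
Byte at offset 10: 0xF2 = 11110010 → 4-byte char (#5). Advance 4.
Byte at offset 14: 0xEB = 11101011 → 3-byte char (#6). Advance 3.
Byte at offset 17: 0xC2 = 11000010 → 2-byte char (#7). Advance 2.
Byte at offset 19: 0xF3 = 11110011 → 4-byte char (#8). Advance 4.
Reached end at offset 23 after 8 code points.

8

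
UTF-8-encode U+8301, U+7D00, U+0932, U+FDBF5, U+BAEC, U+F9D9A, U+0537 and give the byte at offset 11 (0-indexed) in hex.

U+8301 → 3-byte form E8 8C 81 at offsets 0–2.
U+7D00 → 3-byte form E7 B4 80 at offsets 3–5.
U+0932 → 3-byte form E0 A4 B2 at offsets 6–8.
U+FDBF5 → 4-byte form F3 BD AF B5 at offsets 9–12.
Offset 11 falls in char 4's range; it's byte 3 of F3 BD AF B5 = 0xAF.

0xAF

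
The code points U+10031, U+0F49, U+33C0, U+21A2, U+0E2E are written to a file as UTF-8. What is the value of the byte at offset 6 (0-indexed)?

U+10031 → 4-byte form F0 90 80 B1 at offsets 0–3.
U+0F49 → 3-byte form E0 BD 89 at offsets 4–6.
Offset 6 falls in char 2's range; it's byte 3 of E0 BD 89 = 0x89.

0x89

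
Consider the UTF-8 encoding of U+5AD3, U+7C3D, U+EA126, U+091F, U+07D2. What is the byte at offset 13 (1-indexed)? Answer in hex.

1-indexed offset 13 is 0-indexed offset 12.
U+5AD3 → 3-byte form E5 AB 93 at offsets 0–2.
U+7C3D → 3-byte form E7 B0 BD at offsets 3–5.
U+EA126 → 4-byte form F3 AA 84 A6 at offsets 6–9.
U+091F → 3-byte form E0 A4 9F at offsets 10–12.
Offset 12 falls in char 4's range; it's byte 3 of E0 A4 9F = 0x9F.

0x9F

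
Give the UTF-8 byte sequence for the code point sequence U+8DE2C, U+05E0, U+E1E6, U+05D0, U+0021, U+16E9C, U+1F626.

F2 8D B8 AC D7 A0 EE 87 A6 D7 90 21 F0 96 BA 9C F0 9F 98 A6

U+8DE2C: 4-byte form → F2 8D B8 AC.
U+05E0: 2-byte form → D7 A0.
U+E1E6: 3-byte form → EE 87 A6.
U+05D0: 2-byte form → D7 90.
U+0021: 1-byte form → 21.
U+16E9C: 4-byte form → F0 96 BA 9C.
U+1F626: 4-byte form → F0 9F 98 A6.
Concatenated (20 bytes): F2 8D B8 AC D7 A0 EE 87 A6 D7 90 21 F0 96 BA 9C F0 9F 98 A6.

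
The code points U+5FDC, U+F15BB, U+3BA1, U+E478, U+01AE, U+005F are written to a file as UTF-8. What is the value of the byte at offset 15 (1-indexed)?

1-indexed offset 15 is 0-indexed offset 14.
U+5FDC → 3-byte form E5 BF 9C at offsets 0–2.
U+F15BB → 4-byte form F3 B1 96 BB at offsets 3–6.
U+3BA1 → 3-byte form E3 AE A1 at offsets 7–9.
U+E478 → 3-byte form EE 91 B8 at offsets 10–12.
U+01AE → 2-byte form C6 AE at offsets 13–14.
Offset 14 falls in char 5's range; it's byte 2 of C6 AE = 0xAE.

0xAE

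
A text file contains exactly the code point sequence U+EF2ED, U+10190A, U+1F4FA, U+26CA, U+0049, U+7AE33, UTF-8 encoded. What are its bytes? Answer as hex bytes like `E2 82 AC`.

U+EF2ED: 4-byte form → F3 AF 8B AD.
U+10190A: 4-byte form → F4 81 A4 8A.
U+1F4FA: 4-byte form → F0 9F 93 BA.
U+26CA: 3-byte form → E2 9B 8A.
U+0049: 1-byte form → 49.
U+7AE33: 4-byte form → F1 BA B8 B3.
Concatenated (20 bytes): F3 AF 8B AD F4 81 A4 8A F0 9F 93 BA E2 9B 8A 49 F1 BA B8 B3.

F3 AF 8B AD F4 81 A4 8A F0 9F 93 BA E2 9B 8A 49 F1 BA B8 B3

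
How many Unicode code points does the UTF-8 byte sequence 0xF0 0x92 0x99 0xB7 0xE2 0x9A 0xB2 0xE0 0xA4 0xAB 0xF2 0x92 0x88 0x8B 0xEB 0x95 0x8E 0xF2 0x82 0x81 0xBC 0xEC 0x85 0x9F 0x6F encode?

Byte at offset 0: 0xF0 = 11110000 → 4-byte char (#1). Advance 4.
Byte at offset 4: 0xE2 = 11100010 → 3-byte char (#2). Advance 3.
Byte at offset 7: 0xE0 = 11100000 → 3-byte char (#3). Advance 3.
Byte at offset 10: 0xF2 = 11110010 → 4-byte char (#4). Advance 4.
Byte at offset 14: 0xEB = 11101011 → 3-byte char (#5). Advance 3.
Byte at offset 17: 0xF2 = 11110010 → 4-byte char (#6). Advance 4.
Byte at offset 21: 0xEC = 11101100 → 3-byte char (#7). Advance 3.
Byte at offset 24: 0x6F = 01101111 → 1-byte char (#8). Advance 1.
Reached end at offset 25 after 8 code points.

8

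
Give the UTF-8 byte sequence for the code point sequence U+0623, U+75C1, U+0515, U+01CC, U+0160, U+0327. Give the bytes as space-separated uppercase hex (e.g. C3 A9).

D8 A3 E7 97 81 D4 95 C7 8C C5 A0 CC A7

U+0623: 2-byte form → D8 A3.
U+75C1: 3-byte form → E7 97 81.
U+0515: 2-byte form → D4 95.
U+01CC: 2-byte form → C7 8C.
U+0160: 2-byte form → C5 A0.
U+0327: 2-byte form → CC A7.
Concatenated (13 bytes): D8 A3 E7 97 81 D4 95 C7 8C C5 A0 CC A7.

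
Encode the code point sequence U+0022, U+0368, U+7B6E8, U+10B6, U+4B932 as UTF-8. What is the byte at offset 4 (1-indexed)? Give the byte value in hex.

1-indexed offset 4 is 0-indexed offset 3.
U+0022 → 1-byte form 22 at offsets 0–0.
U+0368 → 2-byte form CD A8 at offsets 1–2.
U+7B6E8 → 4-byte form F1 BB 9B A8 at offsets 3–6.
Offset 3 falls in char 3's range; it's byte 1 of F1 BB 9B A8 = 0xF1.

0xF1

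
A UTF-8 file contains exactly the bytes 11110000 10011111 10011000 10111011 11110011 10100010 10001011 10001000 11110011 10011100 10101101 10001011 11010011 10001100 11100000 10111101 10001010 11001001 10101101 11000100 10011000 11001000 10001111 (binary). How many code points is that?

Byte at offset 0: 0xF0 = 11110000 → 4-byte char (#1). Advance 4.
Byte at offset 4: 0xF3 = 11110011 → 4-byte char (#2). Advance 4.
Byte at offset 8: 0xF3 = 11110011 → 4-byte char (#3). Advance 4.
Byte at offset 12: 0xD3 = 11010011 → 2-byte char (#4). Advance 2.
Byte at offset 14: 0xE0 = 11100000 → 3-byte char (#5). Advance 3.
Byte at offset 17: 0xC9 = 11001001 → 2-byte char (#6). Advance 2.
Byte at offset 19: 0xC4 = 11000100 → 2-byte char (#7). Advance 2.
Byte at offset 21: 0xC8 = 11001000 → 2-byte char (#8). Advance 2.
Reached end at offset 23 after 8 code points.

8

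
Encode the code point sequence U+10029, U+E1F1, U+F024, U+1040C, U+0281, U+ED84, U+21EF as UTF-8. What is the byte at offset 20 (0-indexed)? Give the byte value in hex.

0x87

U+10029 → 4-byte form F0 90 80 A9 at offsets 0–3.
U+E1F1 → 3-byte form EE 87 B1 at offsets 4–6.
U+F024 → 3-byte form EF 80 A4 at offsets 7–9.
U+1040C → 4-byte form F0 90 90 8C at offsets 10–13.
U+0281 → 2-byte form CA 81 at offsets 14–15.
U+ED84 → 3-byte form EE B6 84 at offsets 16–18.
U+21EF → 3-byte form E2 87 AF at offsets 19–21.
Offset 20 falls in char 7's range; it's byte 2 of E2 87 AF = 0x87.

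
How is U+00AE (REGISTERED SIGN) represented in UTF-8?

U+00AE = 0xAE = 174 decimal. In range U+0080–U+07FF → 2-byte form: 110xxxxx 10xxxxxx.
Binary (11 bits): 00010101110.
Split 5+6: 00010 | 101110.
Byte 1: 11000010 = 0xC2.
Byte 2: 10101110 = 0xAE.

C2 AE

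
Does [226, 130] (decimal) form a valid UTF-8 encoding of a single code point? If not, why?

Leading byte 0xE2 = 11100010 → 3-byte form, but only 2 bytes are present.

invalid (sequence truncated)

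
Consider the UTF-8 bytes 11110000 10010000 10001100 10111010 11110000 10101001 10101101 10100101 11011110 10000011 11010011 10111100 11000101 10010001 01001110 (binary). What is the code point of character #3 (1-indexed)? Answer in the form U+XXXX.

U+0783

Offset 0: leading byte 0xF0 = 11110000 → 4-byte char #1 = F0 90 8C BA.
Offset 4: leading byte 0xF0 = 11110000 → 4-byte char #2 = F0 A9 AD A5.
Offset 8: leading byte 0xDE = 11011110 → 2-byte char #3 = DE 83.
Leading byte 0xDE = 11011110 matches 110xxxxx → 2-byte sequence.
Byte 1: 0xDE = 11011110, payload 11110 (5 bits).
Byte 2: 0x83 = 10000011 (10xxxxxx ✓), payload 000011.
Concatenate: 11110000011 = 0x783 (11 bits → U+0783).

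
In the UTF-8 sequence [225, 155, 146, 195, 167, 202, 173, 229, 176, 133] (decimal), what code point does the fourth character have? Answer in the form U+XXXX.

U+5C05

Offset 0: leading byte 0xE1 = 11100001 → 3-byte char #1 = E1 9B 92.
Offset 3: leading byte 0xC3 = 11000011 → 2-byte char #2 = C3 A7.
Offset 5: leading byte 0xCA = 11001010 → 2-byte char #3 = CA AD.
Offset 7: leading byte 0xE5 = 11100101 → 3-byte char #4 = E5 B0 85.
Leading byte 0xE5 = 11100101 matches 1110xxxx → 3-byte sequence.
Byte 1: 0xE5 = 11100101, payload 0101 (4 bits).
Byte 2: 0xB0 = 10110000 (10xxxxxx ✓), payload 110000.
Byte 3: 0x85 = 10000101 (10xxxxxx ✓), payload 000101.
Concatenate: 0101110000000101 = 0x5C05 (16 bits → U+5C05).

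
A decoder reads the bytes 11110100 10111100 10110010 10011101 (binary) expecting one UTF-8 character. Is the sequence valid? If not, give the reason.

invalid (encodes a value above U+10FFFF)

Leading byte 0xF4 = 11110100 → 4-byte form.
Payload = 0x13CC9D, which exceeds U+10FFFF, the maximum Unicode code point. (Leading bytes F5–FF, or F4 followed by ≥ 0x90, are invalid.)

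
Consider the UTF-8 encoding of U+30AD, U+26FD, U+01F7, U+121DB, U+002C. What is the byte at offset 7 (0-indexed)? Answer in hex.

0xB7

U+30AD → 3-byte form E3 82 AD at offsets 0–2.
U+26FD → 3-byte form E2 9B BD at offsets 3–5.
U+01F7 → 2-byte form C7 B7 at offsets 6–7.
Offset 7 falls in char 3's range; it's byte 2 of C7 B7 = 0xB7.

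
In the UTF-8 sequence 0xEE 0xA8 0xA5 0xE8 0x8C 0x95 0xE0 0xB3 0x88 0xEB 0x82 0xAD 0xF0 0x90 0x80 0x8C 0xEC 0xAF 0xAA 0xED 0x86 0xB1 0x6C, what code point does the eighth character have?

Offset 0: leading byte 0xEE = 11101110 → 3-byte char #1 = EE A8 A5.
Offset 3: leading byte 0xE8 = 11101000 → 3-byte char #2 = E8 8C 95.
Offset 6: leading byte 0xE0 = 11100000 → 3-byte char #3 = E0 B3 88.
Offset 9: leading byte 0xEB = 11101011 → 3-byte char #4 = EB 82 AD.
Offset 12: leading byte 0xF0 = 11110000 → 4-byte char #5 = F0 90 80 8C.
Offset 16: leading byte 0xEC = 11101100 → 3-byte char #6 = EC AF AA.
Offset 19: leading byte 0xED = 11101101 → 3-byte char #7 = ED 86 B1.
Offset 22: leading byte 0x6C = 01101100 → 1-byte char #8 = 6C.
Leading byte 0x6C = 01101100 matches 0xxxxxxx → 1-byte sequence.
Byte 1: 0x6C = 01101100, payload 1101100 (7 bits).
Concatenate: 1101100 = 0x6C (7 bits → U+006C).

U+006C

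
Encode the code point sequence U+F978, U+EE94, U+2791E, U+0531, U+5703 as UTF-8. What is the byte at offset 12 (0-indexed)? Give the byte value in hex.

U+F978 → 3-byte form EF A5 B8 at offsets 0–2.
U+EE94 → 3-byte form EE BA 94 at offsets 3–5.
U+2791E → 4-byte form F0 A7 A4 9E at offsets 6–9.
U+0531 → 2-byte form D4 B1 at offsets 10–11.
U+5703 → 3-byte form E5 9C 83 at offsets 12–14.
Offset 12 falls in char 5's range; it's byte 1 of E5 9C 83 = 0xE5.

0xE5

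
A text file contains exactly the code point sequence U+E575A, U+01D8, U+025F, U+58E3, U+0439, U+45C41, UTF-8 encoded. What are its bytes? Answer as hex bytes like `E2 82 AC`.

F3 A5 9D 9A C7 98 C9 9F E5 A3 A3 D0 B9 F1 85 B1 81

U+E575A: 4-byte form → F3 A5 9D 9A.
U+01D8: 2-byte form → C7 98.
U+025F: 2-byte form → C9 9F.
U+58E3: 3-byte form → E5 A3 A3.
U+0439: 2-byte form → D0 B9.
U+45C41: 4-byte form → F1 85 B1 81.
Concatenated (17 bytes): F3 A5 9D 9A C7 98 C9 9F E5 A3 A3 D0 B9 F1 85 B1 81.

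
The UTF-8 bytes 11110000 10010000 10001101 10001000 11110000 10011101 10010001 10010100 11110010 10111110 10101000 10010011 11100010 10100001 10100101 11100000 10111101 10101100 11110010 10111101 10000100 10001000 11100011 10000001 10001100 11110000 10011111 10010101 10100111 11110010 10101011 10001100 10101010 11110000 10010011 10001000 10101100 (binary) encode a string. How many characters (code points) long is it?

10

Byte at offset 0: 0xF0 = 11110000 → 4-byte char (#1). Advance 4.
Byte at offset 4: 0xF0 = 11110000 → 4-byte char (#2). Advance 4.
Byte at offset 8: 0xF2 = 11110010 → 4-byte char (#3). Advance 4.
Byte at offset 12: 0xE2 = 11100010 → 3-byte char (#4). Advance 3.
Byte at offset 15: 0xE0 = 11100000 → 3-byte char (#5). Advance 3.
Byte at offset 18: 0xF2 = 11110010 → 4-byte char (#6). Advance 4.
Byte at offset 22: 0xE3 = 11100011 → 3-byte char (#7). Advance 3.
Byte at offset 25: 0xF0 = 11110000 → 4-byte char (#8). Advance 4.
Byte at offset 29: 0xF2 = 11110010 → 4-byte char (#9). Advance 4.
Byte at offset 33: 0xF0 = 11110000 → 4-byte char (#10). Advance 4.
Reached end at offset 37 after 10 code points.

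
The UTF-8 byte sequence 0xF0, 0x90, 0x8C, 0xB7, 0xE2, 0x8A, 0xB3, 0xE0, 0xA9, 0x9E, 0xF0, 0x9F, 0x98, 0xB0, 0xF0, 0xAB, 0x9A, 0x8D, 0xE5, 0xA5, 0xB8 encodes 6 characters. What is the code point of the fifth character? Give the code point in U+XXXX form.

U+2B68D

Offset 0: leading byte 0xF0 = 11110000 → 4-byte char #1 = F0 90 8C B7.
Offset 4: leading byte 0xE2 = 11100010 → 3-byte char #2 = E2 8A B3.
Offset 7: leading byte 0xE0 = 11100000 → 3-byte char #3 = E0 A9 9E.
Offset 10: leading byte 0xF0 = 11110000 → 4-byte char #4 = F0 9F 98 B0.
Offset 14: leading byte 0xF0 = 11110000 → 4-byte char #5 = F0 AB 9A 8D.
Leading byte 0xF0 = 11110000 matches 11110xxx → 4-byte sequence.
Byte 1: 0xF0 = 11110000, payload 000 (3 bits).
Byte 2: 0xAB = 10101011 (10xxxxxx ✓), payload 101011.
Byte 3: 0x9A = 10011010 (10xxxxxx ✓), payload 011010.
Byte 4: 0x8D = 10001101 (10xxxxxx ✓), payload 001101.
Concatenate: 000101011011010001101 = 0x2B68D (21 bits → U+2B68D).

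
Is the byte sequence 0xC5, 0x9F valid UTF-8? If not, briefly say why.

valid

Leading byte 0xC5 = 11000101 → 2-byte form.
Continuation bytes 0x9F=10011111 all match 10xxxxxx.
Decoded value 0x15F is ≥ 0x80 (shortest form) and not a surrogate.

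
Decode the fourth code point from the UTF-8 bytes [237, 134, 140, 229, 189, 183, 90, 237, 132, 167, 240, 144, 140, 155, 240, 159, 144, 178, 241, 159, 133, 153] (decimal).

Offset 0: leading byte 0xED = 11101101 → 3-byte char #1 = ED 86 8C.
Offset 3: leading byte 0xE5 = 11100101 → 3-byte char #2 = E5 BD B7.
Offset 6: leading byte 0x5A = 01011010 → 1-byte char #3 = 5A.
Offset 7: leading byte 0xED = 11101101 → 3-byte char #4 = ED 84 A7.
Leading byte 0xED = 11101101 matches 1110xxxx → 3-byte sequence.
Byte 1: 0xED = 11101101, payload 1101 (4 bits).
Byte 2: 0x84 = 10000100 (10xxxxxx ✓), payload 000100.
Byte 3: 0xA7 = 10100111 (10xxxxxx ✓), payload 100111.
Concatenate: 1101000100100111 = 0xD127 (16 bits → U+D127).

U+D127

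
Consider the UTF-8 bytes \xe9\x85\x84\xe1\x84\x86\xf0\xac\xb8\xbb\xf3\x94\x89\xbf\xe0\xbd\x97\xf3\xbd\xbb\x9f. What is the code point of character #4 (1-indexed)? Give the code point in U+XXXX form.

U+D427F

Offset 0: leading byte 0xE9 = 11101001 → 3-byte char #1 = E9 85 84.
Offset 3: leading byte 0xE1 = 11100001 → 3-byte char #2 = E1 84 86.
Offset 6: leading byte 0xF0 = 11110000 → 4-byte char #3 = F0 AC B8 BB.
Offset 10: leading byte 0xF3 = 11110011 → 4-byte char #4 = F3 94 89 BF.
Leading byte 0xF3 = 11110011 matches 11110xxx → 4-byte sequence.
Byte 1: 0xF3 = 11110011, payload 011 (3 bits).
Byte 2: 0x94 = 10010100 (10xxxxxx ✓), payload 010100.
Byte 3: 0x89 = 10001001 (10xxxxxx ✓), payload 001001.
Byte 4: 0xBF = 10111111 (10xxxxxx ✓), payload 111111.
Concatenate: 011010100001001111111 = 0xD427F (21 bits → U+D427F).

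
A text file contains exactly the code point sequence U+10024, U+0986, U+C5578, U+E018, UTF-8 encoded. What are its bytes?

F0 90 80 A4 E0 A6 86 F3 85 95 B8 EE 80 98

U+10024: 4-byte form → F0 90 80 A4.
U+0986: 3-byte form → E0 A6 86.
U+C5578: 4-byte form → F3 85 95 B8.
U+E018: 3-byte form → EE 80 98.
Concatenated (14 bytes): F0 90 80 A4 E0 A6 86 F3 85 95 B8 EE 80 98.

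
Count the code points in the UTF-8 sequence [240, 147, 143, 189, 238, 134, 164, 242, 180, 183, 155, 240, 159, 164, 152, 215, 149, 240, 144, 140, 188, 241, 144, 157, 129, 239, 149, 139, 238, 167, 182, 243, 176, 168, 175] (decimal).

10

Byte at offset 0: 0xF0 = 11110000 → 4-byte char (#1). Advance 4.
Byte at offset 4: 0xEE = 11101110 → 3-byte char (#2). Advance 3.
Byte at offset 7: 0xF2 = 11110010 → 4-byte char (#3). Advance 4.
Byte at offset 11: 0xF0 = 11110000 → 4-byte char (#4). Advance 4.
Byte at offset 15: 0xD7 = 11010111 → 2-byte char (#5). Advance 2.
Byte at offset 17: 0xF0 = 11110000 → 4-byte char (#6). Advance 4.
Byte at offset 21: 0xF1 = 11110001 → 4-byte char (#7). Advance 4.
Byte at offset 25: 0xEF = 11101111 → 3-byte char (#8). Advance 3.
Byte at offset 28: 0xEE = 11101110 → 3-byte char (#9). Advance 3.
Byte at offset 31: 0xF3 = 11110011 → 4-byte char (#10). Advance 4.
Reached end at offset 35 after 10 code points.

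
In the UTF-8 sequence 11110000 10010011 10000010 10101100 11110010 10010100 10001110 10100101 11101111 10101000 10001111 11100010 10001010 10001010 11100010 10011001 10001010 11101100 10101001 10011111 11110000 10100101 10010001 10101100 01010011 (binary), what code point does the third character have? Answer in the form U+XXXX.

Offset 0: leading byte 0xF0 = 11110000 → 4-byte char #1 = F0 93 82 AC.
Offset 4: leading byte 0xF2 = 11110010 → 4-byte char #2 = F2 94 8E A5.
Offset 8: leading byte 0xEF = 11101111 → 3-byte char #3 = EF A8 8F.
Leading byte 0xEF = 11101111 matches 1110xxxx → 3-byte sequence.
Byte 1: 0xEF = 11101111, payload 1111 (4 bits).
Byte 2: 0xA8 = 10101000 (10xxxxxx ✓), payload 101000.
Byte 3: 0x8F = 10001111 (10xxxxxx ✓), payload 001111.
Concatenate: 1111101000001111 = 0xFA0F (16 bits → U+FA0F).

U+FA0F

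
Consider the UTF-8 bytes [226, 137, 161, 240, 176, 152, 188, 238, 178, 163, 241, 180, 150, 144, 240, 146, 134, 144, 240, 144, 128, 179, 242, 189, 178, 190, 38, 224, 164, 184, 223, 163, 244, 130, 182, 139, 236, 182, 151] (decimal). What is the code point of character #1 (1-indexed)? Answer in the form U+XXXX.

U+2261

Offset 0: leading byte 0xE2 = 11100010 → 3-byte char #1 = E2 89 A1.
Leading byte 0xE2 = 11100010 matches 1110xxxx → 3-byte sequence.
Byte 1: 0xE2 = 11100010, payload 0010 (4 bits).
Byte 2: 0x89 = 10001001 (10xxxxxx ✓), payload 001001.
Byte 3: 0xA1 = 10100001 (10xxxxxx ✓), payload 100001.
Concatenate: 0010001001100001 = 0x2261 (16 bits → U+2261).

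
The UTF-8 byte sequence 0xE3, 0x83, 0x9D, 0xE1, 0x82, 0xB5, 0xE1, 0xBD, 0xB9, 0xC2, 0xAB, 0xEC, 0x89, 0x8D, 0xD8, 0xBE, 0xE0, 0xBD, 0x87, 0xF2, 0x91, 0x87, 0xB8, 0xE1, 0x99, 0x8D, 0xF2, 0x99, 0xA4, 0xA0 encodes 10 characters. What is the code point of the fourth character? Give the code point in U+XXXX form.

U+00AB

Offset 0: leading byte 0xE3 = 11100011 → 3-byte char #1 = E3 83 9D.
Offset 3: leading byte 0xE1 = 11100001 → 3-byte char #2 = E1 82 B5.
Offset 6: leading byte 0xE1 = 11100001 → 3-byte char #3 = E1 BD B9.
Offset 9: leading byte 0xC2 = 11000010 → 2-byte char #4 = C2 AB.
Leading byte 0xC2 = 11000010 matches 110xxxxx → 2-byte sequence.
Byte 1: 0xC2 = 11000010, payload 00010 (5 bits).
Byte 2: 0xAB = 10101011 (10xxxxxx ✓), payload 101011.
Concatenate: 00010101011 = 0xAB (11 bits → U+00AB).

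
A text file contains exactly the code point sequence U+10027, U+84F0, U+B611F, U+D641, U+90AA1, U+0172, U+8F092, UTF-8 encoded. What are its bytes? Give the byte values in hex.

F0 90 80 A7 E8 93 B0 F2 B6 84 9F ED 99 81 F2 90 AA A1 C5 B2 F2 8F 82 92

U+10027: 4-byte form → F0 90 80 A7.
U+84F0: 3-byte form → E8 93 B0.
U+B611F: 4-byte form → F2 B6 84 9F.
U+D641: 3-byte form → ED 99 81.
U+90AA1: 4-byte form → F2 90 AA A1.
U+0172: 2-byte form → C5 B2.
U+8F092: 4-byte form → F2 8F 82 92.
Concatenated (24 bytes): F0 90 80 A7 E8 93 B0 F2 B6 84 9F ED 99 81 F2 90 AA A1 C5 B2 F2 8F 82 92.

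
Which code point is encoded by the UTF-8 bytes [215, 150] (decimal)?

Leading byte 0xD7 = 11010111 matches 110xxxxx → 2-byte sequence.
Byte 1: 0xD7 = 11010111, payload 10111 (5 bits).
Byte 2: 0x96 = 10010110 (10xxxxxx ✓), payload 010110.
Concatenate: 10111010110 = 0x5D6 (11 bits → U+05D6).

U+05D6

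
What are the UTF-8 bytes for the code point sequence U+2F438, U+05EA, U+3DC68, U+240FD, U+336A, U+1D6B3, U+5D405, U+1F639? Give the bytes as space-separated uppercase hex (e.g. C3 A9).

U+2F438: 4-byte form → F0 AF 90 B8.
U+05EA: 2-byte form → D7 AA.
U+3DC68: 4-byte form → F0 BD B1 A8.
U+240FD: 4-byte form → F0 A4 83 BD.
U+336A: 3-byte form → E3 8D AA.
U+1D6B3: 4-byte form → F0 9D 9A B3.
U+5D405: 4-byte form → F1 9D 90 85.
U+1F639: 4-byte form → F0 9F 98 B9.
Concatenated (29 bytes): F0 AF 90 B8 D7 AA F0 BD B1 A8 F0 A4 83 BD E3 8D AA F0 9D 9A B3 F1 9D 90 85 F0 9F 98 B9.

F0 AF 90 B8 D7 AA F0 BD B1 A8 F0 A4 83 BD E3 8D AA F0 9D 9A B3 F1 9D 90 85 F0 9F 98 B9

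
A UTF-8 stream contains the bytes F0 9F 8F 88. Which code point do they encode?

Leading byte 0xF0 = 11110000 matches 11110xxx → 4-byte sequence.
Byte 1: 0xF0 = 11110000, payload 000 (3 bits).
Byte 2: 0x9F = 10011111 (10xxxxxx ✓), payload 011111.
Byte 3: 0x8F = 10001111 (10xxxxxx ✓), payload 001111.
Byte 4: 0x88 = 10001000 (10xxxxxx ✓), payload 001000.
Concatenate: 000011111001111001000 = 0x1F3C8 (21 bits → U+1F3C8).

U+1F3C8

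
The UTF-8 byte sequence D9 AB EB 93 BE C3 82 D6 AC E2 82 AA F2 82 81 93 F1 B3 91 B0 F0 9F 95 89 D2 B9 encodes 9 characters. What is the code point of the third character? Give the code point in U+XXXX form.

U+00C2

Offset 0: leading byte 0xD9 = 11011001 → 2-byte char #1 = D9 AB.
Offset 2: leading byte 0xEB = 11101011 → 3-byte char #2 = EB 93 BE.
Offset 5: leading byte 0xC3 = 11000011 → 2-byte char #3 = C3 82.
Leading byte 0xC3 = 11000011 matches 110xxxxx → 2-byte sequence.
Byte 1: 0xC3 = 11000011, payload 00011 (5 bits).
Byte 2: 0x82 = 10000010 (10xxxxxx ✓), payload 000010.
Concatenate: 00011000010 = 0xC2 (11 bits → U+00C2).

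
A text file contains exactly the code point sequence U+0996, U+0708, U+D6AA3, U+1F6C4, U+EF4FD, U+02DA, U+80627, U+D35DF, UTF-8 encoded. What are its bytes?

U+0996: 3-byte form → E0 A6 96.
U+0708: 2-byte form → DC 88.
U+D6AA3: 4-byte form → F3 96 AA A3.
U+1F6C4: 4-byte form → F0 9F 9B 84.
U+EF4FD: 4-byte form → F3 AF 93 BD.
U+02DA: 2-byte form → CB 9A.
U+80627: 4-byte form → F2 80 98 A7.
U+D35DF: 4-byte form → F3 93 97 9F.
Concatenated (27 bytes): E0 A6 96 DC 88 F3 96 AA A3 F0 9F 9B 84 F3 AF 93 BD CB 9A F2 80 98 A7 F3 93 97 9F.

E0 A6 96 DC 88 F3 96 AA A3 F0 9F 9B 84 F3 AF 93 BD CB 9A F2 80 98 A7 F3 93 97 9F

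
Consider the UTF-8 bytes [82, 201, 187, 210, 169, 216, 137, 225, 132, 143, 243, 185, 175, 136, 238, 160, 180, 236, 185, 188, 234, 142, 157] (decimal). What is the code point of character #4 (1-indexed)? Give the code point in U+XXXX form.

U+0609

Offset 0: leading byte 0x52 = 01010010 → 1-byte char #1 = 52.
Offset 1: leading byte 0xC9 = 11001001 → 2-byte char #2 = C9 BB.
Offset 3: leading byte 0xD2 = 11010010 → 2-byte char #3 = D2 A9.
Offset 5: leading byte 0xD8 = 11011000 → 2-byte char #4 = D8 89.
Leading byte 0xD8 = 11011000 matches 110xxxxx → 2-byte sequence.
Byte 1: 0xD8 = 11011000, payload 11000 (5 bits).
Byte 2: 0x89 = 10001001 (10xxxxxx ✓), payload 001001.
Concatenate: 11000001001 = 0x609 (11 bits → U+0609).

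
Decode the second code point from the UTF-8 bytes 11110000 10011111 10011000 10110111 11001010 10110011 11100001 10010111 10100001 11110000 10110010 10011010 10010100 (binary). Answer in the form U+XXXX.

Offset 0: leading byte 0xF0 = 11110000 → 4-byte char #1 = F0 9F 98 B7.
Offset 4: leading byte 0xCA = 11001010 → 2-byte char #2 = CA B3.
Leading byte 0xCA = 11001010 matches 110xxxxx → 2-byte sequence.
Byte 1: 0xCA = 11001010, payload 01010 (5 bits).
Byte 2: 0xB3 = 10110011 (10xxxxxx ✓), payload 110011.
Concatenate: 01010110011 = 0x2B3 (11 bits → U+02B3).

U+02B3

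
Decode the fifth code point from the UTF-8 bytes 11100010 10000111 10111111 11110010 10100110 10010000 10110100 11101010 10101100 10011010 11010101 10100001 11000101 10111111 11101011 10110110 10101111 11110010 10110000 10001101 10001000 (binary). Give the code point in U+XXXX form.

U+017F

Offset 0: leading byte 0xE2 = 11100010 → 3-byte char #1 = E2 87 BF.
Offset 3: leading byte 0xF2 = 11110010 → 4-byte char #2 = F2 A6 90 B4.
Offset 7: leading byte 0xEA = 11101010 → 3-byte char #3 = EA AC 9A.
Offset 10: leading byte 0xD5 = 11010101 → 2-byte char #4 = D5 A1.
Offset 12: leading byte 0xC5 = 11000101 → 2-byte char #5 = C5 BF.
Leading byte 0xC5 = 11000101 matches 110xxxxx → 2-byte sequence.
Byte 1: 0xC5 = 11000101, payload 00101 (5 bits).
Byte 2: 0xBF = 10111111 (10xxxxxx ✓), payload 111111.
Concatenate: 00101111111 = 0x17F (11 bits → U+017F).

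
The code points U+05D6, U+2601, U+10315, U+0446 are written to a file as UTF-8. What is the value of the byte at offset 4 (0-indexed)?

U+05D6 → 2-byte form D7 96 at offsets 0–1.
U+2601 → 3-byte form E2 98 81 at offsets 2–4.
Offset 4 falls in char 2's range; it's byte 3 of E2 98 81 = 0x81.

0x81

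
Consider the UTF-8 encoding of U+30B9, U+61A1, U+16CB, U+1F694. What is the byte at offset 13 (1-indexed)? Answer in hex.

1-indexed offset 13 is 0-indexed offset 12.
U+30B9 → 3-byte form E3 82 B9 at offsets 0–2.
U+61A1 → 3-byte form E6 86 A1 at offsets 3–5.
U+16CB → 3-byte form E1 9B 8B at offsets 6–8.
U+1F694 → 4-byte form F0 9F 9A 94 at offsets 9–12.
Offset 12 falls in char 4's range; it's byte 4 of F0 9F 9A 94 = 0x94.

0x94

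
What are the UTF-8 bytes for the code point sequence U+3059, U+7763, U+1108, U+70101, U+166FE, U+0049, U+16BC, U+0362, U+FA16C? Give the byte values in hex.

U+3059: 3-byte form → E3 81 99.
U+7763: 3-byte form → E7 9D A3.
U+1108: 3-byte form → E1 84 88.
U+70101: 4-byte form → F1 B0 84 81.
U+166FE: 4-byte form → F0 96 9B BE.
U+0049: 1-byte form → 49.
U+16BC: 3-byte form → E1 9A BC.
U+0362: 2-byte form → CD A2.
U+FA16C: 4-byte form → F3 BA 85 AC.
Concatenated (27 bytes): E3 81 99 E7 9D A3 E1 84 88 F1 B0 84 81 F0 96 9B BE 49 E1 9A BC CD A2 F3 BA 85 AC.

E3 81 99 E7 9D A3 E1 84 88 F1 B0 84 81 F0 96 9B BE 49 E1 9A BC CD A2 F3 BA 85 AC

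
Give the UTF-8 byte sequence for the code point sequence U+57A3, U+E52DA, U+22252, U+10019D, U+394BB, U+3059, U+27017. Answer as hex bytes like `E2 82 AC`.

E5 9E A3 F3 A5 8B 9A F0 A2 89 92 F4 80 86 9D F0 B9 92 BB E3 81 99 F0 A7 80 97

U+57A3: 3-byte form → E5 9E A3.
U+E52DA: 4-byte form → F3 A5 8B 9A.
U+22252: 4-byte form → F0 A2 89 92.
U+10019D: 4-byte form → F4 80 86 9D.
U+394BB: 4-byte form → F0 B9 92 BB.
U+3059: 3-byte form → E3 81 99.
U+27017: 4-byte form → F0 A7 80 97.
Concatenated (26 bytes): E5 9E A3 F3 A5 8B 9A F0 A2 89 92 F4 80 86 9D F0 B9 92 BB E3 81 99 F0 A7 80 97.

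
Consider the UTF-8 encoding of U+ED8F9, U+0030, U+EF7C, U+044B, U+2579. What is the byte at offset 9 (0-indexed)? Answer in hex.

U+ED8F9 → 4-byte form F3 AD A3 B9 at offsets 0–3.
U+0030 → 1-byte form 30 at offsets 4–4.
U+EF7C → 3-byte form EE BD BC at offsets 5–7.
U+044B → 2-byte form D1 8B at offsets 8–9.
Offset 9 falls in char 4's range; it's byte 2 of D1 8B = 0x8B.

0x8B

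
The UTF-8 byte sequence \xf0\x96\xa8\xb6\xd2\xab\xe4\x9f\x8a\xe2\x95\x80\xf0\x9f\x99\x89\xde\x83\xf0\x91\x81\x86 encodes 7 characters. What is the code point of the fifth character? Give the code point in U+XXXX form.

Offset 0: leading byte 0xF0 = 11110000 → 4-byte char #1 = F0 96 A8 B6.
Offset 4: leading byte 0xD2 = 11010010 → 2-byte char #2 = D2 AB.
Offset 6: leading byte 0xE4 = 11100100 → 3-byte char #3 = E4 9F 8A.
Offset 9: leading byte 0xE2 = 11100010 → 3-byte char #4 = E2 95 80.
Offset 12: leading byte 0xF0 = 11110000 → 4-byte char #5 = F0 9F 99 89.
Leading byte 0xF0 = 11110000 matches 11110xxx → 4-byte sequence.
Byte 1: 0xF0 = 11110000, payload 000 (3 bits).
Byte 2: 0x9F = 10011111 (10xxxxxx ✓), payload 011111.
Byte 3: 0x99 = 10011001 (10xxxxxx ✓), payload 011001.
Byte 4: 0x89 = 10001001 (10xxxxxx ✓), payload 001001.
Concatenate: 000011111011001001001 = 0x1F649 (21 bits → U+1F649).

U+1F649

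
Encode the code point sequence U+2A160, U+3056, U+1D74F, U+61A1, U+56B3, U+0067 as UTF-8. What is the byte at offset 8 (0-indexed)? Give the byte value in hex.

U+2A160 → 4-byte form F0 AA 85 A0 at offsets 0–3.
U+3056 → 3-byte form E3 81 96 at offsets 4–6.
U+1D74F → 4-byte form F0 9D 9D 8F at offsets 7–10.
Offset 8 falls in char 3's range; it's byte 2 of F0 9D 9D 8F = 0x9D.

0x9D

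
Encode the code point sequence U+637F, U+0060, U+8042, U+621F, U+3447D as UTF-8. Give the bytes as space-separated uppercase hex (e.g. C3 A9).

U+637F: 3-byte form → E6 8D BF.
U+0060: 1-byte form → 60.
U+8042: 3-byte form → E8 81 82.
U+621F: 3-byte form → E6 88 9F.
U+3447D: 4-byte form → F0 B4 91 BD.
Concatenated (14 bytes): E6 8D BF 60 E8 81 82 E6 88 9F F0 B4 91 BD.

E6 8D BF 60 E8 81 82 E6 88 9F F0 B4 91 BD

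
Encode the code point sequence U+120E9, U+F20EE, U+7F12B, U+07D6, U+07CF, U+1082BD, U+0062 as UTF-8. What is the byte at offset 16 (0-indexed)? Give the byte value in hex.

U+120E9 → 4-byte form F0 92 83 A9 at offsets 0–3.
U+F20EE → 4-byte form F3 B2 83 AE at offsets 4–7.
U+7F12B → 4-byte form F1 BF 84 AB at offsets 8–11.
U+07D6 → 2-byte form DF 96 at offsets 12–13.
U+07CF → 2-byte form DF 8F at offsets 14–15.
U+1082BD → 4-byte form F4 88 8A BD at offsets 16–19.
Offset 16 falls in char 6's range; it's byte 1 of F4 88 8A BD = 0xF4.

0xF4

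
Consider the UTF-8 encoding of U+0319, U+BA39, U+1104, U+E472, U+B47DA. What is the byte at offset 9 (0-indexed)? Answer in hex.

U+0319 → 2-byte form CC 99 at offsets 0–1.
U+BA39 → 3-byte form EB A8 B9 at offsets 2–4.
U+1104 → 3-byte form E1 84 84 at offsets 5–7.
U+E472 → 3-byte form EE 91 B2 at offsets 8–10.
Offset 9 falls in char 4's range; it's byte 2 of EE 91 B2 = 0x91.

0x91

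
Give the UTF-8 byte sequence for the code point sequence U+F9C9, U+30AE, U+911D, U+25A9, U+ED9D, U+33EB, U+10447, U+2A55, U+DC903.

U+F9C9: 3-byte form → EF A7 89.
U+30AE: 3-byte form → E3 82 AE.
U+911D: 3-byte form → E9 84 9D.
U+25A9: 3-byte form → E2 96 A9.
U+ED9D: 3-byte form → EE B6 9D.
U+33EB: 3-byte form → E3 8F AB.
U+10447: 4-byte form → F0 90 91 87.
U+2A55: 3-byte form → E2 A9 95.
U+DC903: 4-byte form → F3 9C A4 83.
Concatenated (29 bytes): EF A7 89 E3 82 AE E9 84 9D E2 96 A9 EE B6 9D E3 8F AB F0 90 91 87 E2 A9 95 F3 9C A4 83.

EF A7 89 E3 82 AE E9 84 9D E2 96 A9 EE B6 9D E3 8F AB F0 90 91 87 E2 A9 95 F3 9C A4 83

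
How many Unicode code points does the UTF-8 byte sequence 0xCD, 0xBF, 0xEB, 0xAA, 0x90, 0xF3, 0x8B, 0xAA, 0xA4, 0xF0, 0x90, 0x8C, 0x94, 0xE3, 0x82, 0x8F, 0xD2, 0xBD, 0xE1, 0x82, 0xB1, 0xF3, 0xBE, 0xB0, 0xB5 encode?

Byte at offset 0: 0xCD = 11001101 → 2-byte char (#1). Advance 2.
Byte at offset 2: 0xEB = 11101011 → 3-byte char (#2). Advance 3.
Byte at offset 5: 0xF3 = 11110011 → 4-byte char (#3). Advance 4.
Byte at offset 9: 0xF0 = 11110000 → 4-byte char (#4). Advance 4.
Byte at offset 13: 0xE3 = 11100011 → 3-byte char (#5). Advance 3.
Byte at offset 16: 0xD2 = 11010010 → 2-byte char (#6). Advance 2.
Byte at offset 18: 0xE1 = 11100001 → 3-byte char (#7). Advance 3.
Byte at offset 21: 0xF3 = 11110011 → 4-byte char (#8). Advance 4.
Reached end at offset 25 after 8 code points.

8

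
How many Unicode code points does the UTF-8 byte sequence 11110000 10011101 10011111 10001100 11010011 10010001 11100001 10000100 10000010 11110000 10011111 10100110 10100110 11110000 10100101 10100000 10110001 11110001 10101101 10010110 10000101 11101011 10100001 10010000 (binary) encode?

Byte at offset 0: 0xF0 = 11110000 → 4-byte char (#1). Advance 4.
Byte at offset 4: 0xD3 = 11010011 → 2-byte char (#2). Advance 2.
Byte at offset 6: 0xE1 = 11100001 → 3-byte char (#3). Advance 3.
Byte at offset 9: 0xF0 = 11110000 → 4-byte char (#4). Advance 4.
Byte at offset 13: 0xF0 = 11110000 → 4-byte char (#5). Advance 4.
Byte at offset 17: 0xF1 = 11110001 → 4-byte char (#6). Advance 4.
Byte at offset 21: 0xEB = 11101011 → 3-byte char (#7). Advance 3.
Reached end at offset 24 after 7 code points.

7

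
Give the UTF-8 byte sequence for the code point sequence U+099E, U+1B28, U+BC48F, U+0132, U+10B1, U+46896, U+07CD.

E0 A6 9E E1 AC A8 F2 BC 92 8F C4 B2 E1 82 B1 F1 86 A2 96 DF 8D

U+099E: 3-byte form → E0 A6 9E.
U+1B28: 3-byte form → E1 AC A8.
U+BC48F: 4-byte form → F2 BC 92 8F.
U+0132: 2-byte form → C4 B2.
U+10B1: 3-byte form → E1 82 B1.
U+46896: 4-byte form → F1 86 A2 96.
U+07CD: 2-byte form → DF 8D.
Concatenated (21 bytes): E0 A6 9E E1 AC A8 F2 BC 92 8F C4 B2 E1 82 B1 F1 86 A2 96 DF 8D.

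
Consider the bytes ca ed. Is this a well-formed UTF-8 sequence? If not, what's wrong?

invalid (non-continuation byte where continuation expected)

Leading byte 0xCA = 11001010 → 2-byte form.
Byte 2 is 0xED = 11101101, which is not 10xxxxxx — expected a continuation byte.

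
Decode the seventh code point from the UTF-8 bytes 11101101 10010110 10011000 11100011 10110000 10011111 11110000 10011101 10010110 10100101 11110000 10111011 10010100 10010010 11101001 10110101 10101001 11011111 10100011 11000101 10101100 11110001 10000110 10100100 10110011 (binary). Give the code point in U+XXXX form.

Offset 0: leading byte 0xED = 11101101 → 3-byte char #1 = ED 96 98.
Offset 3: leading byte 0xE3 = 11100011 → 3-byte char #2 = E3 B0 9F.
Offset 6: leading byte 0xF0 = 11110000 → 4-byte char #3 = F0 9D 96 A5.
Offset 10: leading byte 0xF0 = 11110000 → 4-byte char #4 = F0 BB 94 92.
Offset 14: leading byte 0xE9 = 11101001 → 3-byte char #5 = E9 B5 A9.
Offset 17: leading byte 0xDF = 11011111 → 2-byte char #6 = DF A3.
Offset 19: leading byte 0xC5 = 11000101 → 2-byte char #7 = C5 AC.
Leading byte 0xC5 = 11000101 matches 110xxxxx → 2-byte sequence.
Byte 1: 0xC5 = 11000101, payload 00101 (5 bits).
Byte 2: 0xAC = 10101100 (10xxxxxx ✓), payload 101100.
Concatenate: 00101101100 = 0x16C (11 bits → U+016C).

U+016C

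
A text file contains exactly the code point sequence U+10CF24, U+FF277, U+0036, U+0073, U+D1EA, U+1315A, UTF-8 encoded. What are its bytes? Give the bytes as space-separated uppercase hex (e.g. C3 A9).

F4 8C BC A4 F3 BF 89 B7 36 73 ED 87 AA F0 93 85 9A

U+10CF24: 4-byte form → F4 8C BC A4.
U+FF277: 4-byte form → F3 BF 89 B7.
U+0036: 1-byte form → 36.
U+0073: 1-byte form → 73.
U+D1EA: 3-byte form → ED 87 AA.
U+1315A: 4-byte form → F0 93 85 9A.
Concatenated (17 bytes): F4 8C BC A4 F3 BF 89 B7 36 73 ED 87 AA F0 93 85 9A.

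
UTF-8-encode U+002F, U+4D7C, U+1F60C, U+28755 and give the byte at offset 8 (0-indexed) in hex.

U+002F → 1-byte form 2F at offsets 0–0.
U+4D7C → 3-byte form E4 B5 BC at offsets 1–3.
U+1F60C → 4-byte form F0 9F 98 8C at offsets 4–7.
U+28755 → 4-byte form F0 A8 9D 95 at offsets 8–11.
Offset 8 falls in char 4's range; it's byte 1 of F0 A8 9D 95 = 0xF0.

0xF0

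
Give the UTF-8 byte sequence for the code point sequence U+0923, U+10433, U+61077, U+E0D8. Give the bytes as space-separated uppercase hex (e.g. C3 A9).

E0 A4 A3 F0 90 90 B3 F1 A1 81 B7 EE 83 98

U+0923: 3-byte form → E0 A4 A3.
U+10433: 4-byte form → F0 90 90 B3.
U+61077: 4-byte form → F1 A1 81 B7.
U+E0D8: 3-byte form → EE 83 98.
Concatenated (14 bytes): E0 A4 A3 F0 90 90 B3 F1 A1 81 B7 EE 83 98.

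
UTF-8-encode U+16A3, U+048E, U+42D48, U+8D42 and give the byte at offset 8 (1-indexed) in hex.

1-indexed offset 8 is 0-indexed offset 7.
U+16A3 → 3-byte form E1 9A A3 at offsets 0–2.
U+048E → 2-byte form D2 8E at offsets 3–4.
U+42D48 → 4-byte form F1 82 B5 88 at offsets 5–8.
Offset 7 falls in char 3's range; it's byte 3 of F1 82 B5 88 = 0xB5.

0xB5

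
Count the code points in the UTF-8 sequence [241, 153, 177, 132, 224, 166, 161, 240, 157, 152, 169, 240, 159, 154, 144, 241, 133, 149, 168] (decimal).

Byte at offset 0: 0xF1 = 11110001 → 4-byte char (#1). Advance 4.
Byte at offset 4: 0xE0 = 11100000 → 3-byte char (#2). Advance 3.
Byte at offset 7: 0xF0 = 11110000 → 4-byte char (#3). Advance 4.
Byte at offset 11: 0xF0 = 11110000 → 4-byte char (#4). Advance 4.
Byte at offset 15: 0xF1 = 11110001 → 4-byte char (#5). Advance 4.
Reached end at offset 19 after 5 code points.

5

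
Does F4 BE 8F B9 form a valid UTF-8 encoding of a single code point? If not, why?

invalid (encodes a value above U+10FFFF)

Leading byte 0xF4 = 11110100 → 4-byte form.
Payload = 0x13E3F9, which exceeds U+10FFFF, the maximum Unicode code point. (Leading bytes F5–FF, or F4 followed by ≥ 0x90, are invalid.)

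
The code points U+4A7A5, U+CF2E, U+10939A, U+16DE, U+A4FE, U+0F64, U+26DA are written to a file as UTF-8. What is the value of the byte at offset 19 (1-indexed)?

0xBD

1-indexed offset 19 is 0-indexed offset 18.
U+4A7A5 → 4-byte form F1 8A 9E A5 at offsets 0–3.
U+CF2E → 3-byte form EC BC AE at offsets 4–6.
U+10939A → 4-byte form F4 89 8E 9A at offsets 7–10.
U+16DE → 3-byte form E1 9B 9E at offsets 11–13.
U+A4FE → 3-byte form EA 93 BE at offsets 14–16.
U+0F64 → 3-byte form E0 BD A4 at offsets 17–19.
Offset 18 falls in char 6's range; it's byte 2 of E0 BD A4 = 0xBD.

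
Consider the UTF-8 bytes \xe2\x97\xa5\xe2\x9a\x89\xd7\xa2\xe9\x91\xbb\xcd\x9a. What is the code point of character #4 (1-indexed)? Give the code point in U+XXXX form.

U+947B

Offset 0: leading byte 0xE2 = 11100010 → 3-byte char #1 = E2 97 A5.
Offset 3: leading byte 0xE2 = 11100010 → 3-byte char #2 = E2 9A 89.
Offset 6: leading byte 0xD7 = 11010111 → 2-byte char #3 = D7 A2.
Offset 8: leading byte 0xE9 = 11101001 → 3-byte char #4 = E9 91 BB.
Leading byte 0xE9 = 11101001 matches 1110xxxx → 3-byte sequence.
Byte 1: 0xE9 = 11101001, payload 1001 (4 bits).
Byte 2: 0x91 = 10010001 (10xxxxxx ✓), payload 010001.
Byte 3: 0xBB = 10111011 (10xxxxxx ✓), payload 111011.
Concatenate: 1001010001111011 = 0x947B (16 bits → U+947B).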